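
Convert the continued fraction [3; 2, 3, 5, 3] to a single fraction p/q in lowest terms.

Fold from the inside: start with 3/1.
  5 + 1/3 = 16/3
  3 + 3/16 = 51/16
  2 + 16/51 = 118/51
  3 + 51/118 = 405/118

405/118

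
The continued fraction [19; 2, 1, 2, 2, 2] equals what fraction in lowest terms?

891/46

Fold from the inside: start with 2/1.
  2 + 1/2 = 5/2
  2 + 2/5 = 12/5
  1 + 5/12 = 17/12
  2 + 12/17 = 46/17
  19 + 17/46 = 891/46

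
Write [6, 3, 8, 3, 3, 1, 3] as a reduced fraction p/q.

8027/1270

Using pₖ = aₖpₖ₋₁ + pₖ₋₂ and qₖ = aₖqₖ₋₁ + qₖ₋₂:
  k=0: a=6, p=6, q=1
  k=1: a=3, p=19, q=3
  k=2: a=8, p=158, q=25
  k=3: a=3, p=493, q=78
  k=4: a=3, p=1637, q=259
  k=5: a=1, p=2130, q=337
  k=6: a=3, p=8027, q=1270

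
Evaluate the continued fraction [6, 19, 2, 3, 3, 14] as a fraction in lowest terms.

38693/6394

Fold from the inside: start with 14/1.
  3 + 1/14 = 43/14
  3 + 14/43 = 143/43
  2 + 43/143 = 329/143
  19 + 143/329 = 6394/329
  6 + 329/6394 = 38693/6394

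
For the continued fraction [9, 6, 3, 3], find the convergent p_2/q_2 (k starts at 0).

Using pₖ = aₖpₖ₋₁ + pₖ₋₂, qₖ = aₖqₖ₋₁ + qₖ₋₂ (with p₋₁=1, p₋₂=0, q₋₁=0, q₋₂=1):
  k=0: a=9, p=9, q=1
  k=1: a=6, p=55, q=6
  k=2: a=3, p=174, q=19

174/19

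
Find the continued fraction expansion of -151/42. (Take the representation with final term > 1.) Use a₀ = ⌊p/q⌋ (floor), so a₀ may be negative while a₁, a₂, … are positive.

[-4; 2, 2, 8]

-151 = -4·42 + 17
42 = 2·17 + 8
17 = 2·8 + 1
8 = 8·1 + 0  (stop)
So -151/42 = [-4; 2, 2, 8].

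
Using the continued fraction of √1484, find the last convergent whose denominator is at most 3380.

√1484 = [38; 1, 1, 10, 1, 1, 76, …] (period length 6).
Convergents:
  p_0/q_0 = 38/1
  p_1/q_1 = 39/1
  p_2/q_2 = 77/2
  p_3/q_3 = 809/21
  p_4/q_4 = 886/23
  p_5/q_5 = 1695/44
  p_6/q_6 = 129706/3367
  p_7/q_7 = 131401/3411
q_6 = 3367 ≤ 3380 < 3411 = q_7, so the answer is 129706/3367.

129706/3367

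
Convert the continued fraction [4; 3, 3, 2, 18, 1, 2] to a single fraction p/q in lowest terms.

5673/1318

Fold from the inside: start with 2/1.
  1 + 1/2 = 3/2
  18 + 2/3 = 56/3
  2 + 3/56 = 115/56
  3 + 56/115 = 401/115
  3 + 115/401 = 1318/401
  4 + 401/1318 = 5673/1318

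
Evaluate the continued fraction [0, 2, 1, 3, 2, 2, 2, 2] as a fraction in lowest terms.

128/355

Fold from the inside: start with 2/1.
  2 + 1/2 = 5/2
  2 + 2/5 = 12/5
  2 + 5/12 = 29/12
  3 + 12/29 = 99/29
  1 + 29/99 = 128/99
  2 + 99/128 = 355/128
  0 + 128/355 = 128/355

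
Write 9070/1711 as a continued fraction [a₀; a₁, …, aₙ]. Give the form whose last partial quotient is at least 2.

9070 = 5×1711 + 515
1711 = 3×515 + 166
515 = 3×166 + 17
166 = 9×17 + 13
17 = 1×13 + 4
13 = 3×4 + 1
4 = 4×1 + 0  (stop)
So 9070/1711 = [5; 3, 3, 9, 1, 3, 4].

[5; 3, 3, 9, 1, 3, 4]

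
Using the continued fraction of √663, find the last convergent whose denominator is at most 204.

5227/203

√663 = [25; 1, 2, 1, 50, …] (period length 4).
Convergents:
  p_0/q_0 = 25/1
  p_1/q_1 = 26/1
  p_2/q_2 = 77/3
  p_3/q_3 = 103/4
  p_4/q_4 = 5227/203
  p_5/q_5 = 5330/207
q_4 = 203 ≤ 204 < 207 = q_5, so the answer is 5227/203.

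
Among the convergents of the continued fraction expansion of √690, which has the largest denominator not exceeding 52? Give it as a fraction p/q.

√690 = [26; 3, 1, 2, 1, 3, 52, …] (period length 6).
Convergents:
  p_0/q_0 = 26/1
  p_1/q_1 = 79/3
  p_2/q_2 = 105/4
  p_3/q_3 = 289/11
  p_4/q_4 = 394/15
  p_5/q_5 = 1471/56
q_4 = 15 ≤ 52 < 56 = q_5, so the answer is 394/15.

394/15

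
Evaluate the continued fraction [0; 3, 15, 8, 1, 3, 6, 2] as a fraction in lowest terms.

Fold from the inside: start with 2/1.
  6 + 1/2 = 13/2
  3 + 2/13 = 41/13
  1 + 13/41 = 54/41
  8 + 41/54 = 473/54
  15 + 54/473 = 7149/473
  3 + 473/7149 = 21920/7149
  0 + 7149/21920 = 7149/21920

7149/21920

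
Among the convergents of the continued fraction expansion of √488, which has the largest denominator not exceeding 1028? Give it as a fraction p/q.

10714/485

√488 = [22; 11, 44, …] (period length 2).
Convergents:
  p_0/q_0 = 22/1
  p_1/q_1 = 243/11
  p_2/q_2 = 10714/485
  p_3/q_3 = 118097/5346
q_2 = 485 ≤ 1028 < 5346 = q_3, so the answer is 10714/485.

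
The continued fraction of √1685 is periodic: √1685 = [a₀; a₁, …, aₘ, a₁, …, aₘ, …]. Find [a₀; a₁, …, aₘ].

[41; 20, 1, 1, 20, 82]

a₀ = ⌊√1685⌋ = 41.
With m₀=0, d₀=1 and mₖ₊₁ = dₖaₖ − mₖ, dₖ₊₁ = (n − mₖ₊₁²)/dₖ, aₖ₊₁ = ⌊(a₀+mₖ₊₁)/dₖ₊₁⌋:
  k=1: m=41, d=4, a=20
  k=2: m=39, d=41, a=1
  k=3: m=2, d=41, a=1
  k=4: m=39, d=4, a=20
  k=5: m=41, d=1, a=82
d=1 and a=2a₀=82 at k=5, so the next step gives (m, d) = (41, 4) again — its k=1 value — and the period has length 5.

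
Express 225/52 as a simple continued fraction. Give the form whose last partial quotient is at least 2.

[4; 3, 17]

225 = 4*52 + 17
52 = 3*17 + 1
17 = 17*1 + 0  (stop)
So 225/52 = [4; 3, 17].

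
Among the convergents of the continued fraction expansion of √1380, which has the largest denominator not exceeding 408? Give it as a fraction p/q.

√1380 = [37; 6, 1, 2, 1, 6, 74, …] (period length 6).
Convergents:
  p_0/q_0 = 37/1
  p_1/q_1 = 223/6
  p_2/q_2 = 260/7
  p_3/q_3 = 743/20
  p_4/q_4 = 1003/27
  p_5/q_5 = 6761/182
  p_6/q_6 = 501317/13495
q_5 = 182 ≤ 408 < 13495 = q_6, so the answer is 6761/182.

6761/182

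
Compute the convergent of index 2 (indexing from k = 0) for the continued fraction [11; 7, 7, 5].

557/50

Using pₖ = aₖpₖ₋₁ + pₖ₋₂, qₖ = aₖqₖ₋₁ + qₖ₋₂ (with p₋₁=1, p₋₂=0, q₋₁=0, q₋₂=1):
  k=0: a=11, p=11, q=1
  k=1: a=7, p=78, q=7
  k=2: a=7, p=557, q=50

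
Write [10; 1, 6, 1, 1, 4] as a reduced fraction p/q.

Fold from the inside: start with 4/1.
  1 + 1/4 = 5/4
  1 + 4/5 = 9/5
  6 + 5/9 = 59/9
  1 + 9/59 = 68/59
  10 + 59/68 = 739/68

739/68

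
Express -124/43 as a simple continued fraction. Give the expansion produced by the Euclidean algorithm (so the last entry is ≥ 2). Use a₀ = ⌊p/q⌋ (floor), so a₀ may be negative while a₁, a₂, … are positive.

-124 = -3*43 + 5
43 = 8*5 + 3
5 = 1*3 + 2
3 = 1*2 + 1
2 = 2*1 + 0  (stop)
So -124/43 = [-3; 8, 1, 1, 2].

[-3; 8, 1, 1, 2]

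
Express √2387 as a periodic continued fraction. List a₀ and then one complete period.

a₀ = ⌊√2387⌋ = 48.

[48; 1, 5, 1, 96]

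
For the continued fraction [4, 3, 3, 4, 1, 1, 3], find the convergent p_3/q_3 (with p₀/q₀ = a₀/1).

185/43

Using pₖ = aₖpₖ₋₁ + pₖ₋₂, qₖ = aₖqₖ₋₁ + qₖ₋₂ (with p₋₁=1, p₋₂=0, q₋₁=0, q₋₂=1):
  k=0: a=4, p=4, q=1
  k=1: a=3, p=13, q=3
  k=2: a=3, p=43, q=10
  k=3: a=4, p=185, q=43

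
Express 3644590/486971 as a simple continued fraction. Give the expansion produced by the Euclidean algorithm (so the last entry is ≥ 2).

3644590 = 7×486971 + 235793
486971 = 2×235793 + 15385
235793 = 15×15385 + 5018
15385 = 3×5018 + 331
5018 = 15×331 + 53
331 = 6×53 + 13
53 = 4×13 + 1
13 = 13×1 + 0  (stop)
So 3644590/486971 = [7; 2, 15, 3, 15, 6, 4, 13].

[7; 2, 15, 3, 15, 6, 4, 13]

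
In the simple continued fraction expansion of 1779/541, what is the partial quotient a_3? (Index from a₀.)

7

1779 = 3·541 + 156   →  a_0 = 3
541 = 3·156 + 73   →  a_1 = 3
156 = 2·73 + 10   →  a_2 = 2
73 = 7·10 + 3   →  a_3 = 7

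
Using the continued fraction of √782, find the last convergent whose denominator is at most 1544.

√782 = [27; 1, 26, 1, 54, …] (period length 4).
Convergents:
  p_0/q_0 = 27/1
  p_1/q_1 = 28/1
  p_2/q_2 = 755/27
  p_3/q_3 = 783/28
  p_4/q_4 = 43037/1539
  p_5/q_5 = 43820/1567
q_4 = 1539 ≤ 1544 < 1567 = q_5, so the answer is 43037/1539.

43037/1539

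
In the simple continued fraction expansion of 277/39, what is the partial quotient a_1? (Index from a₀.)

277 = 7·39 + 4   →  a_0 = 7
39 = 9·4 + 3   →  a_1 = 9

9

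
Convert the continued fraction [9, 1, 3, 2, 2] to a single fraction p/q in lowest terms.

Fold from the inside: start with 2/1.
  2 + 1/2 = 5/2
  3 + 2/5 = 17/5
  1 + 5/17 = 22/17
  9 + 17/22 = 215/22

215/22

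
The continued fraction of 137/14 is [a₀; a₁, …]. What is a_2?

137 = 9·14 + 11   →  a_0 = 9
14 = 1·11 + 3   →  a_1 = 1
11 = 3·3 + 2   →  a_2 = 3

3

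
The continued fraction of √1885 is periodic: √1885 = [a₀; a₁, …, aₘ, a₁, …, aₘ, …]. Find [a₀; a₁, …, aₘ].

a₀ = ⌊√1885⌋ = 43.

[43; 2, 2, 2, 86]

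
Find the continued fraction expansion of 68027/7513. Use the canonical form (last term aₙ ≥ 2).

68027 = 9·7513 + 410
7513 = 18·410 + 133
410 = 3·133 + 11
133 = 12·11 + 1
11 = 11·1 + 0  (stop)
So 68027/7513 = [9; 18, 3, 12, 11].

[9; 18, 3, 12, 11]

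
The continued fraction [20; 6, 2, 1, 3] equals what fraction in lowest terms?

1411/70

Fold from the inside: start with 3/1.
  1 + 1/3 = 4/3
  2 + 3/4 = 11/4
  6 + 4/11 = 70/11
  20 + 11/70 = 1411/70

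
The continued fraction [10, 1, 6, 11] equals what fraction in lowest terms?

847/78

Fold from the inside: start with 11/1.
  6 + 1/11 = 67/11
  1 + 11/67 = 78/67
  10 + 67/78 = 847/78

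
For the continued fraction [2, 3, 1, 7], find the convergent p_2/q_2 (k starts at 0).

9/4

Using pₖ = aₖpₖ₋₁ + pₖ₋₂, qₖ = aₖqₖ₋₁ + qₖ₋₂ (with p₋₁=1, p₋₂=0, q₋₁=0, q₋₂=1):
  k=0: a=2, p=2, q=1
  k=1: a=3, p=7, q=3
  k=2: a=1, p=9, q=4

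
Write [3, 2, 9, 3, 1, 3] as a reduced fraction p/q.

Using pₖ = aₖpₖ₋₁ + pₖ₋₂ and qₖ = aₖqₖ₋₁ + qₖ₋₂:
  k=0: a=3, p=3, q=1
  k=1: a=2, p=7, q=2
  k=2: a=9, p=66, q=19
  k=3: a=3, p=205, q=59
  k=4: a=1, p=271, q=78
  k=5: a=3, p=1018, q=293

1018/293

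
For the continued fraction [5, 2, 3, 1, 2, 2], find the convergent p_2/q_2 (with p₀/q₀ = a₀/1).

Using pₖ = aₖpₖ₋₁ + pₖ₋₂, qₖ = aₖqₖ₋₁ + qₖ₋₂ (with p₋₁=1, p₋₂=0, q₋₁=0, q₋₂=1):
  k=0: a=5, p=5, q=1
  k=1: a=2, p=11, q=2
  k=2: a=3, p=38, q=7

38/7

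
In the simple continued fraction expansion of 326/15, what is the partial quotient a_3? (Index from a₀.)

326 = 21·15 + 11   →  a_0 = 21
15 = 1·11 + 4   →  a_1 = 1
11 = 2·4 + 3   →  a_2 = 2
4 = 1·3 + 1   →  a_3 = 1

1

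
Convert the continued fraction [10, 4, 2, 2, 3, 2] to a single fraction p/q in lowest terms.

1759/172

Using pₖ = aₖpₖ₋₁ + pₖ₋₂ and qₖ = aₖqₖ₋₁ + qₖ₋₂:
  k=0: a=10, p=10, q=1
  k=1: a=4, p=41, q=4
  k=2: a=2, p=92, q=9
  k=3: a=2, p=225, q=22
  k=4: a=3, p=767, q=75
  k=5: a=2, p=1759, q=172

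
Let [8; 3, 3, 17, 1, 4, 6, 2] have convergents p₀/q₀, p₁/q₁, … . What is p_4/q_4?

Using pₖ = aₖpₖ₋₁ + pₖ₋₂, qₖ = aₖqₖ₋₁ + qₖ₋₂ (with p₋₁=1, p₋₂=0, q₋₁=0, q₋₂=1):
  k=0: a=8, p=8, q=1
  k=1: a=3, p=25, q=3
  k=2: a=3, p=83, q=10
  k=3: a=17, p=1436, q=173
  k=4: a=1, p=1519, q=183

1519/183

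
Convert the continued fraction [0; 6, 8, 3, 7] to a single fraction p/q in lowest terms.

Using pₖ = aₖpₖ₋₁ + pₖ₋₂ and qₖ = aₖqₖ₋₁ + qₖ₋₂:
  k=0: a=0, p=0, q=1
  k=1: a=6, p=1, q=6
  k=2: a=8, p=8, q=49
  k=3: a=3, p=25, q=153
  k=4: a=7, p=183, q=1120

183/1120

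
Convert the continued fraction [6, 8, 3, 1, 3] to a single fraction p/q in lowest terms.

759/124

Fold from the inside: start with 3/1.
  1 + 1/3 = 4/3
  3 + 3/4 = 15/4
  8 + 4/15 = 124/15
  6 + 15/124 = 759/124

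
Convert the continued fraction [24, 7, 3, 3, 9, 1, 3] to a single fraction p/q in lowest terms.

70842/2935

Using pₖ = aₖpₖ₋₁ + pₖ₋₂ and qₖ = aₖqₖ₋₁ + qₖ₋₂:
  k=0: a=24, p=24, q=1
  k=1: a=7, p=169, q=7
  k=2: a=3, p=531, q=22
  k=3: a=3, p=1762, q=73
  k=4: a=9, p=16389, q=679
  k=5: a=1, p=18151, q=752
  k=6: a=3, p=70842, q=2935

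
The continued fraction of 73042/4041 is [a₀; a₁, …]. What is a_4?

2

73042 = 18·4041 + 304   →  a_0 = 18
4041 = 13·304 + 89   →  a_1 = 13
304 = 3·89 + 37   →  a_2 = 3
89 = 2·37 + 15   →  a_3 = 2
37 = 2·15 + 7   →  a_4 = 2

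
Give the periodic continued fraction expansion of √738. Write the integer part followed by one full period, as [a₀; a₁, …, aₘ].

[27; 6, 54]

a₀ = ⌊√738⌋ = 27.
With m₀=0, d₀=1 and mₖ₊₁ = dₖaₖ − mₖ, dₖ₊₁ = (n − mₖ₊₁²)/dₖ, aₖ₊₁ = ⌊(a₀+mₖ₊₁)/dₖ₊₁⌋:
  k=1: m=27, d=9, a=6
  k=2: m=27, d=1, a=54
d=1 and a=2a₀=54 at k=2, so the next step gives (m, d) = (27, 9) again — its k=1 value — and the period has length 2.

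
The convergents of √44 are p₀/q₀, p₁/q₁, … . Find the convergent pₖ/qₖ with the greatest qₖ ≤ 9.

53/8

√44 = [6; 1, 1, 1, 2, 1, 1, 1, 12, …] (period length 8).
Convergents:
  p_0/q_0 = 6/1
  p_1/q_1 = 7/1
  p_2/q_2 = 13/2
  p_3/q_3 = 20/3
  p_4/q_4 = 53/8
  p_5/q_5 = 73/11
q_4 = 8 ≤ 9 < 11 = q_5, so the answer is 53/8.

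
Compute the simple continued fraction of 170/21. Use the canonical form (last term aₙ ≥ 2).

170 = 8*21 + 2
21 = 10*2 + 1
2 = 2*1 + 0  (stop)
So 170/21 = [8; 10, 2].

[8; 10, 2]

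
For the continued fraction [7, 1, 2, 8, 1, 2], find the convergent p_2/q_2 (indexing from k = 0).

Using pₖ = aₖpₖ₋₁ + pₖ₋₂, qₖ = aₖqₖ₋₁ + qₖ₋₂ (with p₋₁=1, p₋₂=0, q₋₁=0, q₋₂=1):
  k=0: a=7, p=7, q=1
  k=1: a=1, p=8, q=1
  k=2: a=2, p=23, q=3

23/3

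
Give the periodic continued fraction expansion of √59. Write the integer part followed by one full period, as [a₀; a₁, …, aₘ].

a₀ = ⌊√59⌋ = 7.

[7; 1, 2, 7, 2, 1, 14]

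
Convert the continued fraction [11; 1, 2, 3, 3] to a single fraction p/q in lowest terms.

Fold from the inside: start with 3/1.
  3 + 1/3 = 10/3
  2 + 3/10 = 23/10
  1 + 10/23 = 33/23
  11 + 23/33 = 386/33

386/33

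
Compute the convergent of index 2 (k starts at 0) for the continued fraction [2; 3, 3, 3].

Using pₖ = aₖpₖ₋₁ + pₖ₋₂, qₖ = aₖqₖ₋₁ + qₖ₋₂ (with p₋₁=1, p₋₂=0, q₋₁=0, q₋₂=1):
  k=0: a=2, p=2, q=1
  k=1: a=3, p=7, q=3
  k=2: a=3, p=23, q=10

23/10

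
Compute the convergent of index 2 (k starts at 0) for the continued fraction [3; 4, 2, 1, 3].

29/9

Using pₖ = aₖpₖ₋₁ + pₖ₋₂, qₖ = aₖqₖ₋₁ + qₖ₋₂ (with p₋₁=1, p₋₂=0, q₋₁=0, q₋₂=1):
  k=0: a=3, p=3, q=1
  k=1: a=4, p=13, q=4
  k=2: a=2, p=29, q=9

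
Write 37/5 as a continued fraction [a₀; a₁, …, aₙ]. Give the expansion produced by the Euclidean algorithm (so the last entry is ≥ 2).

37 = 7·5 + 2
5 = 2·2 + 1
2 = 2·1 + 0  (stop)
So 37/5 = [7; 2, 2].

[7; 2, 2]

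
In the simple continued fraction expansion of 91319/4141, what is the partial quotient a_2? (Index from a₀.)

91319 = 22·4141 + 217   →  a_0 = 22
4141 = 19·217 + 18   →  a_1 = 19
217 = 12·18 + 1   →  a_2 = 12

12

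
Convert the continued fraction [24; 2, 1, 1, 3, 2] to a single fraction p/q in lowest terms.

1000/41

Using pₖ = aₖpₖ₋₁ + pₖ₋₂ and qₖ = aₖqₖ₋₁ + qₖ₋₂:
  k=0: a=24, p=24, q=1
  k=1: a=2, p=49, q=2
  k=2: a=1, p=73, q=3
  k=3: a=1, p=122, q=5
  k=4: a=3, p=439, q=18
  k=5: a=2, p=1000, q=41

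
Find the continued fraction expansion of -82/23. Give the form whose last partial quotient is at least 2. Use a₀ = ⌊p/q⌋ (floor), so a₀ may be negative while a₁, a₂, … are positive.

[-4; 2, 3, 3]

-82 = -4*23 + 10
23 = 2*10 + 3
10 = 3*3 + 1
3 = 3*1 + 0  (stop)
So -82/23 = [-4; 2, 3, 3].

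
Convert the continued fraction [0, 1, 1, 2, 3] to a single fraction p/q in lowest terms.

10/17

Fold from the inside: start with 3/1.
  2 + 1/3 = 7/3
  1 + 3/7 = 10/7
  1 + 7/10 = 17/10
  0 + 10/17 = 10/17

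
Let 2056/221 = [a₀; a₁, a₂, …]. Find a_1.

3

2056 = 9·221 + 67   →  a_0 = 9
221 = 3·67 + 20   →  a_1 = 3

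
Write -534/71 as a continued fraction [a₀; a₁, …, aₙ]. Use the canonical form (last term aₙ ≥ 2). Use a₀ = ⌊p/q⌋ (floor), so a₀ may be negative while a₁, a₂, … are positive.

-534 = -8*71 + 34
71 = 2*34 + 3
34 = 11*3 + 1
3 = 3*1 + 0  (stop)
So -534/71 = [-8; 2, 11, 3].

[-8; 2, 11, 3]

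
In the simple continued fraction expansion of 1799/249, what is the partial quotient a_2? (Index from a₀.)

1799 = 7·249 + 56   →  a_0 = 7
249 = 4·56 + 25   →  a_1 = 4
56 = 2·25 + 6   →  a_2 = 2

2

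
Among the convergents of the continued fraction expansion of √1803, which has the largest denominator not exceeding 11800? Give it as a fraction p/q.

√1803 = [42; 2, 6, 28, 6, 2, 84, …] (period length 6).
Convergents:
  p_0/q_0 = 42/1
  p_1/q_1 = 85/2
  p_2/q_2 = 552/13
  p_3/q_3 = 15541/366
  p_4/q_4 = 93798/2209
  p_5/q_5 = 203137/4784
  p_6/q_6 = 17157306/404065
q_5 = 4784 ≤ 11800 < 404065 = q_6, so the answer is 203137/4784.

203137/4784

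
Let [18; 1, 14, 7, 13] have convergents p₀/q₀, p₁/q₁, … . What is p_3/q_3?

Using pₖ = aₖpₖ₋₁ + pₖ₋₂, qₖ = aₖqₖ₋₁ + qₖ₋₂ (with p₋₁=1, p₋₂=0, q₋₁=0, q₋₂=1):
  k=0: a=18, p=18, q=1
  k=1: a=1, p=19, q=1
  k=2: a=14, p=284, q=15
  k=3: a=7, p=2007, q=106

2007/106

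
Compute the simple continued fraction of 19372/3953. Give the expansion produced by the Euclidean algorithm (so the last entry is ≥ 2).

[4; 1, 9, 17, 11, 2]

19372 = 4×3953 + 3560
3953 = 1×3560 + 393
3560 = 9×393 + 23
393 = 17×23 + 2
23 = 11×2 + 1
2 = 2×1 + 0  (stop)
So 19372/3953 = [4; 1, 9, 17, 11, 2].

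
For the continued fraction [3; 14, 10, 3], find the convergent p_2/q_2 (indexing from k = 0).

Using pₖ = aₖpₖ₋₁ + pₖ₋₂, qₖ = aₖqₖ₋₁ + qₖ₋₂ (with p₋₁=1, p₋₂=0, q₋₁=0, q₋₂=1):
  k=0: a=3, p=3, q=1
  k=1: a=14, p=43, q=14
  k=2: a=10, p=433, q=141

433/141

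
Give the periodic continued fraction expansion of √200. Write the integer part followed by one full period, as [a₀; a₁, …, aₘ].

a₀ = ⌊√200⌋ = 14.
With m₀=0, d₀=1 and mₖ₊₁ = dₖaₖ − mₖ, dₖ₊₁ = (n − mₖ₊₁²)/dₖ, aₖ₊₁ = ⌊(a₀+mₖ₊₁)/dₖ₊₁⌋:
  k=1: m=14, d=4, a=7
  k=2: m=14, d=1, a=28
d=1 and a=2a₀=28 at k=2, so the next step gives (m, d) = (14, 4) again — its k=1 value — and the period has length 2.

[14; 7, 28]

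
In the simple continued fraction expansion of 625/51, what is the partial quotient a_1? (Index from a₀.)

625 = 12·51 + 13   →  a_0 = 12
51 = 3·13 + 12   →  a_1 = 3

3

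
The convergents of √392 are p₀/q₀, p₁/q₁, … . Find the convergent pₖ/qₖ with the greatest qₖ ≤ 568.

√392 = [19; 1, 3, 1, 38, …] (period length 4).
Convergents:
  p_0/q_0 = 19/1
  p_1/q_1 = 20/1
  p_2/q_2 = 79/4
  p_3/q_3 = 99/5
  p_4/q_4 = 3841/194
  p_5/q_5 = 3940/199
  p_6/q_6 = 15661/791
q_5 = 199 ≤ 568 < 791 = q_6, so the answer is 3940/199.

3940/199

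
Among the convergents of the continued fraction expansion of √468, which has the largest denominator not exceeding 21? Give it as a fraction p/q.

√468 = [21; 1, 1, 1, 2, 1, 1, 1, 42, …] (period length 8).
Convergents:
  p_0/q_0 = 21/1
  p_1/q_1 = 22/1
  p_2/q_2 = 43/2
  p_3/q_3 = 65/3
  p_4/q_4 = 173/8
  p_5/q_5 = 238/11
  p_6/q_6 = 411/19
  p_7/q_7 = 649/30
q_6 = 19 ≤ 21 < 30 = q_7, so the answer is 411/19.

411/19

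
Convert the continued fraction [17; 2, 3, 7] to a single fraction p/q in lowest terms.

889/51

Using pₖ = aₖpₖ₋₁ + pₖ₋₂ and qₖ = aₖqₖ₋₁ + qₖ₋₂:
  k=0: a=17, p=17, q=1
  k=1: a=2, p=35, q=2
  k=2: a=3, p=122, q=7
  k=3: a=7, p=889, q=51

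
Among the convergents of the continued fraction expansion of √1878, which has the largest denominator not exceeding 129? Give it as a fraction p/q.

√1878 = [43; 2, 1, 42, 1, 2, 86, …] (period length 6).
Convergents:
  p_0/q_0 = 43/1
  p_1/q_1 = 87/2
  p_2/q_2 = 130/3
  p_3/q_3 = 5547/128
  p_4/q_4 = 5677/131
q_3 = 128 ≤ 129 < 131 = q_4, so the answer is 5547/128.

5547/128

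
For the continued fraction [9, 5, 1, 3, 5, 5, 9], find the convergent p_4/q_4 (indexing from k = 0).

1110/121

Using pₖ = aₖpₖ₋₁ + pₖ₋₂, qₖ = aₖqₖ₋₁ + qₖ₋₂ (with p₋₁=1, p₋₂=0, q₋₁=0, q₋₂=1):
  k=0: a=9, p=9, q=1
  k=1: a=5, p=46, q=5
  k=2: a=1, p=55, q=6
  k=3: a=3, p=211, q=23
  k=4: a=5, p=1110, q=121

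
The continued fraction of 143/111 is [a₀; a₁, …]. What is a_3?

143 = 1·111 + 32   →  a_0 = 1
111 = 3·32 + 15   →  a_1 = 3
32 = 2·15 + 2   →  a_2 = 2
15 = 7·2 + 1   →  a_3 = 7

7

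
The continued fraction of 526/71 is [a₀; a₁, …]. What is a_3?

4

526 = 7·71 + 29   →  a_0 = 7
71 = 2·29 + 13   →  a_1 = 2
29 = 2·13 + 3   →  a_2 = 2
13 = 4·3 + 1   →  a_3 = 4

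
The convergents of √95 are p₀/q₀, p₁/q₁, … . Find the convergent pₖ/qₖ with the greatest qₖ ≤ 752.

√95 = [9; 1, 2, 1, 18, …] (period length 4).
Convergents:
  p_0/q_0 = 9/1
  p_1/q_1 = 10/1
  p_2/q_2 = 29/3
  p_3/q_3 = 39/4
  p_4/q_4 = 731/75
  p_5/q_5 = 770/79
  p_6/q_6 = 2271/233
  p_7/q_7 = 3041/312
  p_8/q_8 = 57009/5849
q_7 = 312 ≤ 752 < 5849 = q_8, so the answer is 3041/312.

3041/312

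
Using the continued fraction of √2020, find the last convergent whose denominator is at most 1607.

√2020 = [44; 1, 16, 1, 88, …] (period length 4).
Convergents:
  p_0/q_0 = 44/1
  p_1/q_1 = 45/1
  p_2/q_2 = 764/17
  p_3/q_3 = 809/18
  p_4/q_4 = 71956/1601
  p_5/q_5 = 72765/1619
q_4 = 1601 ≤ 1607 < 1619 = q_5, so the answer is 71956/1601.

71956/1601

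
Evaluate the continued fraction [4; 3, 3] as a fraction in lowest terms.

43/10

Fold from the inside: start with 3/1.
  3 + 1/3 = 10/3
  4 + 3/10 = 43/10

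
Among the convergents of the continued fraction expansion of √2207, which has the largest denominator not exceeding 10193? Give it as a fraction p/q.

√2207 = [46; 1, 45, 1, 92, …] (period length 4).
Convergents:
  p_0/q_0 = 46/1
  p_1/q_1 = 47/1
  p_2/q_2 = 2161/46
  p_3/q_3 = 2208/47
  p_4/q_4 = 205297/4370
  p_5/q_5 = 207505/4417
  p_6/q_6 = 9543022/203135
q_5 = 4417 ≤ 10193 < 203135 = q_6, so the answer is 207505/4417.

207505/4417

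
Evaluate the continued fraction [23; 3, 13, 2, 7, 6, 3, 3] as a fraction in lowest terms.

931915/39953

Using pₖ = aₖpₖ₋₁ + pₖ₋₂ and qₖ = aₖqₖ₋₁ + qₖ₋₂:
  k=0: a=23, p=23, q=1
  k=1: a=3, p=70, q=3
  k=2: a=13, p=933, q=40
  k=3: a=2, p=1936, q=83
  k=4: a=7, p=14485, q=621
  k=5: a=6, p=88846, q=3809
  k=6: a=3, p=281023, q=12048
  k=7: a=3, p=931915, q=39953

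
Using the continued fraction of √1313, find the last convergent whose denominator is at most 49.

616/17

√1313 = [36; 4, 4, 72, …] (period length 3).
Convergents:
  p_0/q_0 = 36/1
  p_1/q_1 = 145/4
  p_2/q_2 = 616/17
  p_3/q_3 = 44497/1228
q_2 = 17 ≤ 49 < 1228 = q_3, so the answer is 616/17.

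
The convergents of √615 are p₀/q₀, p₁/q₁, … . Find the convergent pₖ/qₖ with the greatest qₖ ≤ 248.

6051/244

√615 = [24; 1, 3, 1, 48, …] (period length 4).
Convergents:
  p_0/q_0 = 24/1
  p_1/q_1 = 25/1
  p_2/q_2 = 99/4
  p_3/q_3 = 124/5
  p_4/q_4 = 6051/244
  p_5/q_5 = 6175/249
q_4 = 244 ≤ 248 < 249 = q_5, so the answer is 6051/244.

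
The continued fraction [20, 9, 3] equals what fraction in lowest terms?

Using pₖ = aₖpₖ₋₁ + pₖ₋₂ and qₖ = aₖqₖ₋₁ + qₖ₋₂:
  k=0: a=20, p=20, q=1
  k=1: a=9, p=181, q=9
  k=2: a=3, p=563, q=28

563/28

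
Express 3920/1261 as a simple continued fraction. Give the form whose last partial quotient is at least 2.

[3; 9, 4, 1, 8, 3]

3920 = 3·1261 + 137
1261 = 9·137 + 28
137 = 4·28 + 25
28 = 1·25 + 3
25 = 8·3 + 1
3 = 3·1 + 0  (stop)
So 3920/1261 = [3; 9, 4, 1, 8, 3].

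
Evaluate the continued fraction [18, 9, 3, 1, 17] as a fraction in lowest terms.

11897/657

Fold from the inside: start with 17/1.
  1 + 1/17 = 18/17
  3 + 17/18 = 71/18
  9 + 18/71 = 657/71
  18 + 71/657 = 11897/657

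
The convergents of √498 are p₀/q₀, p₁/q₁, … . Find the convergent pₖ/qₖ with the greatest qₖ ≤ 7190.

√498 = [22; 3, 6, 22, 6, 3, 44, …] (period length 6).
Convergents:
  p_0/q_0 = 22/1
  p_1/q_1 = 67/3
  p_2/q_2 = 424/19
  p_3/q_3 = 9395/421
  p_4/q_4 = 56794/2545
  p_5/q_5 = 179777/8056
q_4 = 2545 ≤ 7190 < 8056 = q_5, so the answer is 56794/2545.

56794/2545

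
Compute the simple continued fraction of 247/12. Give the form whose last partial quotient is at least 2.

247 = 20·12 + 7
12 = 1·7 + 5
7 = 1·5 + 2
5 = 2·2 + 1
2 = 2·1 + 0  (stop)
So 247/12 = [20; 1, 1, 2, 2].

[20; 1, 1, 2, 2]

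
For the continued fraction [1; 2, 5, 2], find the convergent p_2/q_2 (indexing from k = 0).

16/11

Using pₖ = aₖpₖ₋₁ + pₖ₋₂, qₖ = aₖqₖ₋₁ + qₖ₋₂ (with p₋₁=1, p₋₂=0, q₋₁=0, q₋₂=1):
  k=0: a=1, p=1, q=1
  k=1: a=2, p=3, q=2
  k=2: a=5, p=16, q=11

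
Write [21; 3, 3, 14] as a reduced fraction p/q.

Using pₖ = aₖpₖ₋₁ + pₖ₋₂ and qₖ = aₖqₖ₋₁ + qₖ₋₂:
  k=0: a=21, p=21, q=1
  k=1: a=3, p=64, q=3
  k=2: a=3, p=213, q=10
  k=3: a=14, p=3046, q=143

3046/143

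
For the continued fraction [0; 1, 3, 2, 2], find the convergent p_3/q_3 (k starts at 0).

7/9

Using pₖ = aₖpₖ₋₁ + pₖ₋₂, qₖ = aₖqₖ₋₁ + qₖ₋₂ (with p₋₁=1, p₋₂=0, q₋₁=0, q₋₂=1):
  k=0: a=0, p=0, q=1
  k=1: a=1, p=1, q=1
  k=2: a=3, p=3, q=4
  k=3: a=2, p=7, q=9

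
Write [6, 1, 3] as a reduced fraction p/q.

27/4

Fold from the inside: start with 3/1.
  1 + 1/3 = 4/3
  6 + 3/4 = 27/4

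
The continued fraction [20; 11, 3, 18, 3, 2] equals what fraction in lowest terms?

88971/4429

Fold from the inside: start with 2/1.
  3 + 1/2 = 7/2
  18 + 2/7 = 128/7
  3 + 7/128 = 391/128
  11 + 128/391 = 4429/391
  20 + 391/4429 = 88971/4429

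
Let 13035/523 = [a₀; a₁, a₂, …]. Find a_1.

13035 = 24·523 + 483   →  a_0 = 24
523 = 1·483 + 40   →  a_1 = 1

1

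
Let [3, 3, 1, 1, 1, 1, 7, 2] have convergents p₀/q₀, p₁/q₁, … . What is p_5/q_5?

Using pₖ = aₖpₖ₋₁ + pₖ₋₂, qₖ = aₖqₖ₋₁ + qₖ₋₂ (with p₋₁=1, p₋₂=0, q₋₁=0, q₋₂=1):
  k=0: a=3, p=3, q=1
  k=1: a=3, p=10, q=3
  k=2: a=1, p=13, q=4
  k=3: a=1, p=23, q=7
  k=4: a=1, p=36, q=11
  k=5: a=1, p=59, q=18

59/18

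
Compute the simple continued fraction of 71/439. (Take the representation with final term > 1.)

71 = 0×439 + 71
439 = 6×71 + 13
71 = 5×13 + 6
13 = 2×6 + 1
6 = 6×1 + 0  (stop)
So 71/439 = [0; 6, 5, 2, 6].

[0; 6, 5, 2, 6]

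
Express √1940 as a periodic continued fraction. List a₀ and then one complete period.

[44; 22, 88]

a₀ = ⌊√1940⌋ = 44.
With m₀=0, d₀=1 and mₖ₊₁ = dₖaₖ − mₖ, dₖ₊₁ = (n − mₖ₊₁²)/dₖ, aₖ₊₁ = ⌊(a₀+mₖ₊₁)/dₖ₊₁⌋:
  k=1: m=44, d=4, a=22
  k=2: m=44, d=1, a=88
d=1 and a=2a₀=88 at k=2, so the next step gives (m, d) = (44, 4) again — its k=1 value — and the period has length 2.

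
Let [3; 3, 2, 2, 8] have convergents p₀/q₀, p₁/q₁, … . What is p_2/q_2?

Using pₖ = aₖpₖ₋₁ + pₖ₋₂, qₖ = aₖqₖ₋₁ + qₖ₋₂ (with p₋₁=1, p₋₂=0, q₋₁=0, q₋₂=1):
  k=0: a=3, p=3, q=1
  k=1: a=3, p=10, q=3
  k=2: a=2, p=23, q=7

23/7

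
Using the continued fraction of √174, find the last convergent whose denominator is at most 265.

1451/110

√174 = [13; 5, 4, 5, 26, …] (period length 4).
Convergents:
  p_0/q_0 = 13/1
  p_1/q_1 = 66/5
  p_2/q_2 = 277/21
  p_3/q_3 = 1451/110
  p_4/q_4 = 38003/2881
q_3 = 110 ≤ 265 < 2881 = q_4, so the answer is 1451/110.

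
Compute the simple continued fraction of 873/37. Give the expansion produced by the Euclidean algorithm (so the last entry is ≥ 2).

873 = 23×37 + 22
37 = 1×22 + 15
22 = 1×15 + 7
15 = 2×7 + 1
7 = 7×1 + 0  (stop)
So 873/37 = [23; 1, 1, 2, 7].

[23; 1, 1, 2, 7]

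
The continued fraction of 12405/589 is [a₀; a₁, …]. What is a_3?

1

12405 = 21·589 + 36   →  a_0 = 21
589 = 16·36 + 13   →  a_1 = 16
36 = 2·13 + 10   →  a_2 = 2
13 = 1·10 + 3   →  a_3 = 1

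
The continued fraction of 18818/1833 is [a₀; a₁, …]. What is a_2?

18818 = 10·1833 + 488   →  a_0 = 10
1833 = 3·488 + 369   →  a_1 = 3
488 = 1·369 + 119   →  a_2 = 1

1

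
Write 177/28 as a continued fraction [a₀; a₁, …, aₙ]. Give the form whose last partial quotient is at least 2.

177 = 6×28 + 9
28 = 3×9 + 1
9 = 9×1 + 0  (stop)
So 177/28 = [6; 3, 9].

[6; 3, 9]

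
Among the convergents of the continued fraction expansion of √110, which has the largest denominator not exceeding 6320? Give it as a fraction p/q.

√110 = [10; 2, 20, …] (period length 2).
Convergents:
  p_0/q_0 = 10/1
  p_1/q_1 = 21/2
  p_2/q_2 = 430/41
  p_3/q_3 = 881/84
  p_4/q_4 = 18050/1721
  p_5/q_5 = 36981/3526
  p_6/q_6 = 757670/72241
q_5 = 3526 ≤ 6320 < 72241 = q_6, so the answer is 36981/3526.

36981/3526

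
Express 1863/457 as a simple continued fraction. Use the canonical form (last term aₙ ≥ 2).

[4; 13, 17, 2]

1863 = 4·457 + 35
457 = 13·35 + 2
35 = 17·2 + 1
2 = 2·1 + 0  (stop)
So 1863/457 = [4; 13, 17, 2].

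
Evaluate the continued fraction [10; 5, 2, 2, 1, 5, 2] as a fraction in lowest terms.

4807/472

Using pₖ = aₖpₖ₋₁ + pₖ₋₂ and qₖ = aₖqₖ₋₁ + qₖ₋₂:
  k=0: a=10, p=10, q=1
  k=1: a=5, p=51, q=5
  k=2: a=2, p=112, q=11
  k=3: a=2, p=275, q=27
  k=4: a=1, p=387, q=38
  k=5: a=5, p=2210, q=217
  k=6: a=2, p=4807, q=472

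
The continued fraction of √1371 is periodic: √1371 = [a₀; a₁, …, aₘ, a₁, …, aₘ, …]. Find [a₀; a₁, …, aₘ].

a₀ = ⌊√1371⌋ = 37.
With m₀=0, d₀=1 and mₖ₊₁ = dₖaₖ − mₖ, dₖ₊₁ = (n − mₖ₊₁²)/dₖ, aₖ₊₁ = ⌊(a₀+mₖ₊₁)/dₖ₊₁⌋:
  k=1: m=37, d=2, a=37
  k=2: m=37, d=1, a=74
d=1 and a=2a₀=74 at k=2, so the next step gives (m, d) = (37, 2) again — its k=1 value — and the period has length 2.

[37; 37, 74]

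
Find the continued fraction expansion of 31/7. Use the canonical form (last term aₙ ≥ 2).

31 = 4*7 + 3
7 = 2*3 + 1
3 = 3*1 + 0  (stop)
So 31/7 = [4; 2, 3].

[4; 2, 3]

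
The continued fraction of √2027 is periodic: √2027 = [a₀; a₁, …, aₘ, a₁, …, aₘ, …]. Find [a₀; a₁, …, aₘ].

a₀ = ⌊√2027⌋ = 45.
With m₀=0, d₀=1 and mₖ₊₁ = dₖaₖ − mₖ, dₖ₊₁ = (n − mₖ₊₁²)/dₖ, aₖ₊₁ = ⌊(a₀+mₖ₊₁)/dₖ₊₁⌋:
  k=1: m=45, d=2, a=45
  k=2: m=45, d=1, a=90
d=1 and a=2a₀=90 at k=2, so the next step gives (m, d) = (45, 2) again — its k=1 value — and the period has length 2.

[45; 45, 90]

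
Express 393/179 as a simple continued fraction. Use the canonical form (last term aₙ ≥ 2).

[2; 5, 8, 1, 3]

393 = 2·179 + 35
179 = 5·35 + 4
35 = 8·4 + 3
4 = 1·3 + 1
3 = 3·1 + 0  (stop)
So 393/179 = [2; 5, 8, 1, 3].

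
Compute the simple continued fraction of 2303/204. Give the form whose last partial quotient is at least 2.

[11; 3, 2, 5, 2, 2]

2303 = 11·204 + 59
204 = 3·59 + 27
59 = 2·27 + 5
27 = 5·5 + 2
5 = 2·2 + 1
2 = 2·1 + 0  (stop)
So 2303/204 = [11; 3, 2, 5, 2, 2].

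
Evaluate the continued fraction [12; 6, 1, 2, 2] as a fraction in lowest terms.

Using pₖ = aₖpₖ₋₁ + pₖ₋₂ and qₖ = aₖqₖ₋₁ + qₖ₋₂:
  k=0: a=12, p=12, q=1
  k=1: a=6, p=73, q=6
  k=2: a=1, p=85, q=7
  k=3: a=2, p=243, q=20
  k=4: a=2, p=571, q=47

571/47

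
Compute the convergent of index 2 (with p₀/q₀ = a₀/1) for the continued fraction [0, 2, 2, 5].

2/5

Using pₖ = aₖpₖ₋₁ + pₖ₋₂, qₖ = aₖqₖ₋₁ + qₖ₋₂ (with p₋₁=1, p₋₂=0, q₋₁=0, q₋₂=1):
  k=0: a=0, p=0, q=1
  k=1: a=2, p=1, q=2
  k=2: a=2, p=2, q=5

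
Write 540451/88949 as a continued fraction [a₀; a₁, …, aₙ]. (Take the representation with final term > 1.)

540451 = 6·88949 + 6757
88949 = 13·6757 + 1108
6757 = 6·1108 + 109
1108 = 10·109 + 18
109 = 6·18 + 1
18 = 18·1 + 0  (stop)
So 540451/88949 = [6; 13, 6, 10, 6, 18].

[6; 13, 6, 10, 6, 18]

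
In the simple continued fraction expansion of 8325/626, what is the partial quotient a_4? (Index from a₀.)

7

8325 = 13·626 + 187   →  a_0 = 13
626 = 3·187 + 65   →  a_1 = 3
187 = 2·65 + 57   →  a_2 = 2
65 = 1·57 + 8   →  a_3 = 1
57 = 7·8 + 1   →  a_4 = 7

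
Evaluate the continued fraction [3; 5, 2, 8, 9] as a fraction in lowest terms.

Using pₖ = aₖpₖ₋₁ + pₖ₋₂ and qₖ = aₖqₖ₋₁ + qₖ₋₂:
  k=0: a=3, p=3, q=1
  k=1: a=5, p=16, q=5
  k=2: a=2, p=35, q=11
  k=3: a=8, p=296, q=93
  k=4: a=9, p=2699, q=848

2699/848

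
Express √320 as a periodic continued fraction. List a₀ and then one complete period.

a₀ = ⌊√320⌋ = 17.
With m₀=0, d₀=1 and mₖ₊₁ = dₖaₖ − mₖ, dₖ₊₁ = (n − mₖ₊₁²)/dₖ, aₖ₊₁ = ⌊(a₀+mₖ₊₁)/dₖ₊₁⌋:
  k=1: m=17, d=31, a=1
  k=2: m=14, d=4, a=7
  k=3: m=14, d=31, a=1
  k=4: m=17, d=1, a=34
d=1 and a=2a₀=34 at k=4, so the next step gives (m, d) = (17, 31) again — its k=1 value — and the period has length 4.

[17; 1, 7, 1, 34]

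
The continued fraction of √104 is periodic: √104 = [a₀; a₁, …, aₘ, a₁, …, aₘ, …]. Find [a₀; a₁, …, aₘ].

[10; 5, 20]

a₀ = ⌊√104⌋ = 10.
With m₀=0, d₀=1 and mₖ₊₁ = dₖaₖ − mₖ, dₖ₊₁ = (n − mₖ₊₁²)/dₖ, aₖ₊₁ = ⌊(a₀+mₖ₊₁)/dₖ₊₁⌋:
  k=1: m=10, d=4, a=5
  k=2: m=10, d=1, a=20
d=1 and a=2a₀=20 at k=2, so the next step gives (m, d) = (10, 4) again — its k=1 value — and the period has length 2.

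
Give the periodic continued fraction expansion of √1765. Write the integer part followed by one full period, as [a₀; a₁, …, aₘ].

a₀ = ⌊√1765⌋ = 42.
With m₀=0, d₀=1 and mₖ₊₁ = dₖaₖ − mₖ, dₖ₊₁ = (n − mₖ₊₁²)/dₖ, aₖ₊₁ = ⌊(a₀+mₖ₊₁)/dₖ₊₁⌋:
  k=1: m=42, d=1, a=84
d=1 and a=2a₀=84 at k=1, so the next step gives (m, d) = (42, 1) again — its k=1 value — and the period has length 1.

[42; 84]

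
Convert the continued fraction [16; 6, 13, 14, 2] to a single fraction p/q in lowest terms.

Using pₖ = aₖpₖ₋₁ + pₖ₋₂ and qₖ = aₖqₖ₋₁ + qₖ₋₂:
  k=0: a=16, p=16, q=1
  k=1: a=6, p=97, q=6
  k=2: a=13, p=1277, q=79
  k=3: a=14, p=17975, q=1112
  k=4: a=2, p=37227, q=2303

37227/2303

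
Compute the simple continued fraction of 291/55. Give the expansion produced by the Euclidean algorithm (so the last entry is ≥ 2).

291 = 5*55 + 16
55 = 3*16 + 7
16 = 2*7 + 2
7 = 3*2 + 1
2 = 2*1 + 0  (stop)
So 291/55 = [5; 3, 2, 3, 2].

[5; 3, 2, 3, 2]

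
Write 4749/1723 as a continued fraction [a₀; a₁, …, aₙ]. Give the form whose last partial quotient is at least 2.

[2; 1, 3, 9, 1, 3, 3, 3]

4749 = 2×1723 + 1303
1723 = 1×1303 + 420
1303 = 3×420 + 43
420 = 9×43 + 33
43 = 1×33 + 10
33 = 3×10 + 3
10 = 3×3 + 1
3 = 3×1 + 0  (stop)
So 4749/1723 = [2; 1, 3, 9, 1, 3, 3, 3].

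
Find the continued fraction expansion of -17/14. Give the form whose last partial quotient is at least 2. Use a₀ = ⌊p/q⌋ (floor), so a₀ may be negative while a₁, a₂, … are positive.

[-2; 1, 3, 1, 2]

-17 = -2·14 + 11
14 = 1·11 + 3
11 = 3·3 + 2
3 = 1·2 + 1
2 = 2·1 + 0  (stop)
So -17/14 = [-2; 1, 3, 1, 2].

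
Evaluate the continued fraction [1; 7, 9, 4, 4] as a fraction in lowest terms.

1273/1116

Using pₖ = aₖpₖ₋₁ + pₖ₋₂ and qₖ = aₖqₖ₋₁ + qₖ₋₂:
  k=0: a=1, p=1, q=1
  k=1: a=7, p=8, q=7
  k=2: a=9, p=73, q=64
  k=3: a=4, p=300, q=263
  k=4: a=4, p=1273, q=1116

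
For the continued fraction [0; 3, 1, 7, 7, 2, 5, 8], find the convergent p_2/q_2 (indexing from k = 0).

1/4

Using pₖ = aₖpₖ₋₁ + pₖ₋₂, qₖ = aₖqₖ₋₁ + qₖ₋₂ (with p₋₁=1, p₋₂=0, q₋₁=0, q₋₂=1):
  k=0: a=0, p=0, q=1
  k=1: a=3, p=1, q=3
  k=2: a=1, p=1, q=4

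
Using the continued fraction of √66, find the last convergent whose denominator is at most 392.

1048/129

√66 = [8; 8, 16, …] (period length 2).
Convergents:
  p_0/q_0 = 8/1
  p_1/q_1 = 65/8
  p_2/q_2 = 1048/129
  p_3/q_3 = 8449/1040
q_2 = 129 ≤ 392 < 1040 = q_3, so the answer is 1048/129.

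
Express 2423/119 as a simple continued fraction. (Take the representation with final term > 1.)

2423 = 20×119 + 43
119 = 2×43 + 33
43 = 1×33 + 10
33 = 3×10 + 3
10 = 3×3 + 1
3 = 3×1 + 0  (stop)
So 2423/119 = [20; 2, 1, 3, 3, 3].

[20; 2, 1, 3, 3, 3]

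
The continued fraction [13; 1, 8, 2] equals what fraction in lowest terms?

Fold from the inside: start with 2/1.
  8 + 1/2 = 17/2
  1 + 2/17 = 19/17
  13 + 17/19 = 264/19

264/19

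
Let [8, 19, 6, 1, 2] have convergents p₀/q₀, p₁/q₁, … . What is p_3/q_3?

1079/134

Using pₖ = aₖpₖ₋₁ + pₖ₋₂, qₖ = aₖqₖ₋₁ + qₖ₋₂ (with p₋₁=1, p₋₂=0, q₋₁=0, q₋₂=1):
  k=0: a=8, p=8, q=1
  k=1: a=19, p=153, q=19
  k=2: a=6, p=926, q=115
  k=3: a=1, p=1079, q=134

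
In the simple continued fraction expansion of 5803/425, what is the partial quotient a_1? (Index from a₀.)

5803 = 13·425 + 278   →  a_0 = 13
425 = 1·278 + 147   →  a_1 = 1

1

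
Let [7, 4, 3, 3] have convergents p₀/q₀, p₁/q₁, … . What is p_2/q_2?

94/13

Using pₖ = aₖpₖ₋₁ + pₖ₋₂, qₖ = aₖqₖ₋₁ + qₖ₋₂ (with p₋₁=1, p₋₂=0, q₋₁=0, q₋₂=1):
  k=0: a=7, p=7, q=1
  k=1: a=4, p=29, q=4
  k=2: a=3, p=94, q=13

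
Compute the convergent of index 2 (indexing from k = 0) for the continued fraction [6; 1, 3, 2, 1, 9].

27/4

Using pₖ = aₖpₖ₋₁ + pₖ₋₂, qₖ = aₖqₖ₋₁ + qₖ₋₂ (with p₋₁=1, p₋₂=0, q₋₁=0, q₋₂=1):
  k=0: a=6, p=6, q=1
  k=1: a=1, p=7, q=1
  k=2: a=3, p=27, q=4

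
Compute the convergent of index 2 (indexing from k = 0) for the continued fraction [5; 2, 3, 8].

38/7

Using pₖ = aₖpₖ₋₁ + pₖ₋₂, qₖ = aₖqₖ₋₁ + qₖ₋₂ (with p₋₁=1, p₋₂=0, q₋₁=0, q₋₂=1):
  k=0: a=5, p=5, q=1
  k=1: a=2, p=11, q=2
  k=2: a=3, p=38, q=7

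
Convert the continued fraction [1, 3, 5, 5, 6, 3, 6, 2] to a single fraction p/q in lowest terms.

29092/22153

Fold from the inside: start with 2/1.
  6 + 1/2 = 13/2
  3 + 2/13 = 41/13
  6 + 13/41 = 259/41
  5 + 41/259 = 1336/259
  5 + 259/1336 = 6939/1336
  3 + 1336/6939 = 22153/6939
  1 + 6939/22153 = 29092/22153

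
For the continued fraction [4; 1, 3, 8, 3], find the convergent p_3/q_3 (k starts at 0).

157/33

Using pₖ = aₖpₖ₋₁ + pₖ₋₂, qₖ = aₖqₖ₋₁ + qₖ₋₂ (with p₋₁=1, p₋₂=0, q₋₁=0, q₋₂=1):
  k=0: a=4, p=4, q=1
  k=1: a=1, p=5, q=1
  k=2: a=3, p=19, q=4
  k=3: a=8, p=157, q=33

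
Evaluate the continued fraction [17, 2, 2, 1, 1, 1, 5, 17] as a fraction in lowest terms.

Using pₖ = aₖpₖ₋₁ + pₖ₋₂ and qₖ = aₖqₖ₋₁ + qₖ₋₂:
  k=0: a=17, p=17, q=1
  k=1: a=2, p=35, q=2
  k=2: a=2, p=87, q=5
  k=3: a=1, p=122, q=7
  k=4: a=1, p=209, q=12
  k=5: a=1, p=331, q=19
  k=6: a=5, p=1864, q=107
  k=7: a=17, p=32019, q=1838

32019/1838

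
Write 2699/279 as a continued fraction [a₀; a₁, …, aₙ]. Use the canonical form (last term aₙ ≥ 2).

[9; 1, 2, 15, 6]

2699 = 9*279 + 188
279 = 1*188 + 91
188 = 2*91 + 6
91 = 15*6 + 1
6 = 6*1 + 0  (stop)
So 2699/279 = [9; 1, 2, 15, 6].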